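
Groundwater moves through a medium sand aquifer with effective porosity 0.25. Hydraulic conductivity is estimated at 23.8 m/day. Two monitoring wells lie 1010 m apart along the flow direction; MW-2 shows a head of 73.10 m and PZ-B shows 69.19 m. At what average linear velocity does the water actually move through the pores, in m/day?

0.369

Hydraulic gradient i = (73.10 − 69.19) / 1010 = 3.91 / 1010 = 0.003871.
Darcy flux q = K · i = 23.80 × 0.003871 = 0.09214 m/day.
Seepage velocity v = q / n_e = 0.09214 / 0.25 = 0.3685 m/day.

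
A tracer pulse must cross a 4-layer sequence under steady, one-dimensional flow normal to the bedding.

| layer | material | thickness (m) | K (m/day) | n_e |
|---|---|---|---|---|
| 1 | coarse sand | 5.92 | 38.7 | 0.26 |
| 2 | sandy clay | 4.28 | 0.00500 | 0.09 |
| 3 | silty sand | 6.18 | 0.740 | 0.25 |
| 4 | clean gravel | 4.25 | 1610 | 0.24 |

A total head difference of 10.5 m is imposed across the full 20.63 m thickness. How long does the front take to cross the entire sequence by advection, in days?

With flow normal to the layers, continuity requires the same specific discharge q through every layer.
Σ(b_i/K_i) = 5.92/38.7 + 4.28/0.00500 + 6.18/0.740 + 4.25/1610 = 864.5 d.
q = Δh / Σ(b_i/K_i) = 10.5 / 864.5 = 0.01215 m/day.
In each layer the seepage velocity is v_i = q/n_i, so the layer transit time is t_i = b_i·n_i / q:
  layer 1 (coarse sand): t_1 = 5.92 × 0.26 / 0.01215 = 126.7 d
  layer 2 (sandy clay): t_2 = 4.28 × 0.09 / 0.01215 = 31.72 d
  layer 3 (silty sand): t_3 = 6.18 × 0.25 / 0.01215 = 127.2 d
  layer 4 (clean gravel): t_4 = 4.25 × 0.24 / 0.01215 = 83.98 d
Total t = Σ t_i = 369.6 days.

370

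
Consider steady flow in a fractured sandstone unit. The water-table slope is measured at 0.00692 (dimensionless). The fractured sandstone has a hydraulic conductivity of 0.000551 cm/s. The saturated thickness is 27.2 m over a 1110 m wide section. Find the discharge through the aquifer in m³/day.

99.5

Convert K: 0.000551 cm/s × 864 = 0.4761 m/day.
Cross-sectional area A = 1110 × 27.2 = 30192 m².
Hydraulic gradient i = 0.00692.
Darcy's law: Q = K · A · i = 0.4761 × 30192 × 0.006920 = 99.46 m³/day.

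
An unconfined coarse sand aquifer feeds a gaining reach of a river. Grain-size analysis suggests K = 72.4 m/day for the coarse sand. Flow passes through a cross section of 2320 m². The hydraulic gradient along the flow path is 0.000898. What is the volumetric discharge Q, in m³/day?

151

Hydraulic gradient i = 0.000898.
Darcy's law: Q = K · A · i = 72.40 × 2320 × 0.0008980 = 150.8 m³/day.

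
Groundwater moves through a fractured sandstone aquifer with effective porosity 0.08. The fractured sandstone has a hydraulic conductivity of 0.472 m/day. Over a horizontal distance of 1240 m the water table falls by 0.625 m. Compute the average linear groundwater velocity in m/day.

0.00297

Hydraulic gradient i = Δh / L = 0.625 / 1240 = 0.0005040.
Darcy flux q = K · i = 0.4720 × 0.0005040 = 0.0002379 m/day.
Seepage velocity v = q / n_e = 0.0002379 / 0.08 = 0.002974 m/day.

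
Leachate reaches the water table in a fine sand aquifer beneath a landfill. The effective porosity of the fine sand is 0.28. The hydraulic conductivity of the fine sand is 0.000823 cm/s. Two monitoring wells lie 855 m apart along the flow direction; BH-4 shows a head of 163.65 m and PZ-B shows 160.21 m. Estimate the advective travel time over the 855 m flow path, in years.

229

Convert K: 0.000823 cm/s × 864 = 0.7111 m/day.
Hydraulic gradient i = (163.65 − 160.21) / 855 = 3.44 / 855 = 0.004023.
Darcy flux q = K · i = 0.7111 × 0.004023 = 0.002861 m/day.
Seepage velocity v = q / n_e = 0.002861 / 0.28 = 0.01022 m/day.
Travel time t = L / v = 855 / 0.01022 = 83679 days = 229.1 years.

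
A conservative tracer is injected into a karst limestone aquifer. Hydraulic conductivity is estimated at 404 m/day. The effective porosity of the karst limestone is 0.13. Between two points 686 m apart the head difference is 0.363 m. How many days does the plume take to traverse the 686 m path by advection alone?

417

Hydraulic gradient i = Δh / L = 0.363 / 686 = 0.0005292.
Darcy flux q = K · i = 404.0 × 0.0005292 = 0.2138 m/day.
Seepage velocity v = q / n_e = 0.2138 / 0.13 = 1.644 m/day.
Travel time t = L / v = 686 / 1.644 = 417.2 days.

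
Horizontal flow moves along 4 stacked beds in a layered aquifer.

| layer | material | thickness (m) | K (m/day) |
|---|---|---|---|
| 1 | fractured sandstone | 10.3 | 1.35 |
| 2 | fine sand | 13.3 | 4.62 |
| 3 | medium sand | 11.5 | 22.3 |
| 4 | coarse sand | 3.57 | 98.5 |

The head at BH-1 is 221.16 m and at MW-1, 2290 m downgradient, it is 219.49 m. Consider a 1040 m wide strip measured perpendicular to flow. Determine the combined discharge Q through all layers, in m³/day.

Flow is parallel to layering, so each bed carries its own Darcy discharge and the transmissivities add.
Σ(K_i·b_i) = 1.35×10.3 + 4.62×13.3 + 22.3×11.5 + 98.5×3.57 = 683.4 m²/day.
Hydraulic gradient i = (221.16 − 219.49) / 2290 = 1.67 / 2290 = 0.0007293.
Q = Σ(K_i·b_i) · W · i = 683.4 × 1040 × 0.0007293 = 518.3 m³/day.

518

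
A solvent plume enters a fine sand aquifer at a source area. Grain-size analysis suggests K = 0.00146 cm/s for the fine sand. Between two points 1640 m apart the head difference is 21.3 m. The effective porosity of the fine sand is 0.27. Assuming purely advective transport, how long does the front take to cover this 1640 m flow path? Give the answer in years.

Convert K: 0.00146 cm/s × 864 = 1.261 m/day.
Hydraulic gradient i = Δh / L = 21.3 / 1640 = 0.01299.
Darcy flux q = K · i = 1.261 × 0.01299 = 0.01638 m/day.
Seepage velocity v = q / n_e = 0.01638 / 0.27 = 0.06068 m/day.
Travel time t = L / v = 1640 / 0.06068 = 27027 days = 74.00 years.

74.0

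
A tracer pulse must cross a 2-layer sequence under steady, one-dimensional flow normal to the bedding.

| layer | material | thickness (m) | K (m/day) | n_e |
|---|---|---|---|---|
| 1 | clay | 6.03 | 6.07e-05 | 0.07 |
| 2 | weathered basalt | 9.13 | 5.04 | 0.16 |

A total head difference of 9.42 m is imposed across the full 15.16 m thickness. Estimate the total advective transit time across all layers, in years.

54.4

With flow normal to the layers, continuity requires the same specific discharge q through every layer.
Σ(b_i/K_i) = 6.03/6.07e-05 + 9.13/5.04 = 99343 d.
q = Δh / Σ(b_i/K_i) = 9.42 / 99343 = 9.482e-05 m/day.
In each layer the seepage velocity is v_i = q/n_i, so the layer transit time is t_i = b_i·n_i / q:
  layer 1 (clay): t_1 = 6.03 × 0.07 / 9.482e-05 = 4451 d
  layer 2 (weathered basalt): t_2 = 9.13 × 0.16 / 9.482e-05 = 15406 d
Total t = Σ t_i = 19857 days = 54.37 years.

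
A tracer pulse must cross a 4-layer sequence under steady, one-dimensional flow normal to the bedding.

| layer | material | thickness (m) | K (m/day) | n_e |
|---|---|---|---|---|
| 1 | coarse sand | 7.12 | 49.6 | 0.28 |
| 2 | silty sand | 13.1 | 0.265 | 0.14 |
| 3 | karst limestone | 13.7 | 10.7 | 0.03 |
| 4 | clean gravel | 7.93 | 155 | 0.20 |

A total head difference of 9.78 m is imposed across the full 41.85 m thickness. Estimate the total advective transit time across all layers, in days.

30.3

With flow normal to the layers, continuity requires the same specific discharge q through every layer.
Σ(b_i/K_i) = 7.12/49.6 + 13.1/0.265 + 13.7/10.7 + 7.93/155 = 50.91 d.
q = Δh / Σ(b_i/K_i) = 9.78 / 50.91 = 0.1921 m/day.
In each layer the seepage velocity is v_i = q/n_i, so the layer transit time is t_i = b_i·n_i / q:
  layer 1 (coarse sand): t_1 = 7.12 × 0.28 / 0.1921 = 10.38 d
  layer 2 (silty sand): t_2 = 13.1 × 0.14 / 0.1921 = 9.547 d
  layer 3 (karst limestone): t_3 = 13.7 × 0.03 / 0.1921 = 2.139 d
  layer 4 (clean gravel): t_4 = 7.93 × 0.20 / 0.1921 = 8.256 d
Total t = Σ t_i = 30.32 days.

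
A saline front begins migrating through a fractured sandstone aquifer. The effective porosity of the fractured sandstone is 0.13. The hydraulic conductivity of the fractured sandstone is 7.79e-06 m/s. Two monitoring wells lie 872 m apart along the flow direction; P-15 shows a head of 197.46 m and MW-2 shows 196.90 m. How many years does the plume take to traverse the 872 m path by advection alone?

718

Convert K: 7.79e-06 m/s × 86400 = 0.6731 m/day.
Hydraulic gradient i = (197.46 − 196.90) / 872 = 0.56 / 872 = 0.0006422.
Darcy flux q = K · i = 0.6731 × 0.0006422 = 0.0004322 m/day.
Seepage velocity v = q / n_e = 0.0004322 / 0.13 = 0.003325 m/day.
Travel time t = L / v = 872 / 0.003325 = 2.623e+05 days = 718.0 years.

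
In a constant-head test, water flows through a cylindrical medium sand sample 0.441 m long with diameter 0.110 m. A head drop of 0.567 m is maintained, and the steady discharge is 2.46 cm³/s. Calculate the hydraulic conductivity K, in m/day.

17.4

Cross-sectional area A = π·(d/2)² = π × (0.110/2)² = 0.009503 m².
Convert discharge: 2.46 cm³/s = 2.460e-06 m³/s.
Darcy's law rearranged: K = Q·L / (A·Δh) = 2.460e-06 × 0.441 / (0.009503 × 0.567) = 0.0002013 m/s = 17.40 m/day.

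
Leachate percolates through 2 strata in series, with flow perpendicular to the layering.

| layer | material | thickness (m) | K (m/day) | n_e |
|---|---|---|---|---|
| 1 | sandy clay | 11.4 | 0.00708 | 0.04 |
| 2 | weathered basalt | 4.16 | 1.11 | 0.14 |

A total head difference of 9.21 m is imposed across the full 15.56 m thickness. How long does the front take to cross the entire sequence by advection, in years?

With flow normal to the layers, continuity requires the same specific discharge q through every layer.
Σ(b_i/K_i) = 11.4/0.00708 + 4.16/1.11 = 1614 d.
q = Δh / Σ(b_i/K_i) = 9.21 / 1614 = 0.005707 m/day.
In each layer the seepage velocity is v_i = q/n_i, so the layer transit time is t_i = b_i·n_i / q:
  layer 1 (sandy clay): t_1 = 11.4 × 0.04 / 0.005707 = 79.91 d
  layer 2 (weathered basalt): t_2 = 4.16 × 0.14 / 0.005707 = 102.1 d
Total t = Σ t_i = 182.0 days = 0.4982 years.

0.498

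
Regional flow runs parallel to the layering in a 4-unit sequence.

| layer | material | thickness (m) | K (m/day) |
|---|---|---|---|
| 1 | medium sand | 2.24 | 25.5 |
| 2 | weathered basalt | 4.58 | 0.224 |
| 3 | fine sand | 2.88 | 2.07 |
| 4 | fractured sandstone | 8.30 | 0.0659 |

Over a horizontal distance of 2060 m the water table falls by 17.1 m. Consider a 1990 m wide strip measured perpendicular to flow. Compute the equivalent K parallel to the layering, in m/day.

3.59

Flow is parallel to layering, so each bed carries its own Darcy discharge and the transmissivities add.
Σ(K_i·b_i) = 25.5×2.24 + 0.224×4.58 + 2.07×2.88 + 0.0659×8.30 = 64.65 m²/day.
Total thickness b = 18.00 m, so K_eq = Σ(K_i·b_i)/b = 3.592 m/day.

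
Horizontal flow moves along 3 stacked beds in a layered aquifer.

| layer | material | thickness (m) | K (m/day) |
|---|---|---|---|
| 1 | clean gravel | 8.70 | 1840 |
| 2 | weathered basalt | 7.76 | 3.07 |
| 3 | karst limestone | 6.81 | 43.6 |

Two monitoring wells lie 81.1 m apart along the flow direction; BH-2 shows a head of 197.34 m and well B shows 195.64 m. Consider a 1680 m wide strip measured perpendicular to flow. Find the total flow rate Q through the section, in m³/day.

Flow is parallel to layering, so each bed carries its own Darcy discharge and the transmissivities add.
Σ(K_i·b_i) = 1840×8.70 + 3.07×7.76 + 43.6×6.81 = 16329 m²/day.
Hydraulic gradient i = (197.34 − 195.64) / 81.1 = 1.7 / 81.1 = 0.02096.
Q = Σ(K_i·b_i) · W · i = 16329 × 1680 × 0.02096 = 5.750e+05 m³/day.

575000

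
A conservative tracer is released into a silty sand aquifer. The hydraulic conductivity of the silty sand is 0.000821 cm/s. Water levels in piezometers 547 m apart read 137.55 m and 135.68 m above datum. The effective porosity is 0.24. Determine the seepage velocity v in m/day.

Convert K: 0.000821 cm/s × 864 = 0.7093 m/day.
Hydraulic gradient i = (137.55 − 135.68) / 547 = 1.87 / 547 = 0.003419.
Darcy flux q = K · i = 0.7093 × 0.003419 = 0.002425 m/day.
Seepage velocity v = q / n_e = 0.002425 / 0.24 = 0.01010 m/day.

0.0101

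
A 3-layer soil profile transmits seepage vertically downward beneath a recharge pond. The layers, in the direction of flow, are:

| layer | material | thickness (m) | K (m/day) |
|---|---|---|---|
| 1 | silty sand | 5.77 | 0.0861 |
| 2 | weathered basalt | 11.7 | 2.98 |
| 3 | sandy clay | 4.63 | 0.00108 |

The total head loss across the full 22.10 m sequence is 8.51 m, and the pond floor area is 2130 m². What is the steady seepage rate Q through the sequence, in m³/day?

Flow is perpendicular to layering, so the layers act in series and the equivalent K is the thickness-weighted harmonic mean.
Total thickness L = 5.77 + 11.7 + 4.63 = 22.10 m.
Σ(b_i/K_i) = 5.77/0.0861 + 11.7/2.98 + 4.63/0.00108 = 4358 d.
K_eq = L / Σ(b_i/K_i) = 22.10 / 4358 = 0.005071 m/day.
Q = K_eq · A · (Δh/L) = 0.005071 × 2130 × (8.51/22.10) = 4.159 m³/day.

4.16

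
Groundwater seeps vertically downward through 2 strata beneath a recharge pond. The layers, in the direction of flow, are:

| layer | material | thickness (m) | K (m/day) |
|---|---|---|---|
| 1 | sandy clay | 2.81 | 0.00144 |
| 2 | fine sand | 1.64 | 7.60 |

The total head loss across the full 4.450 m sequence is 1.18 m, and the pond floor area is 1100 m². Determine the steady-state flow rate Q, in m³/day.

Flow is perpendicular to layering, so the layers act in series and the equivalent K is the thickness-weighted harmonic mean.
Total thickness L = 2.81 + 1.64 = 4.450 m.
Σ(b_i/K_i) = 2.81/0.00144 + 1.64/7.60 = 1952 d.
K_eq = L / Σ(b_i/K_i) = 4.450 / 1952 = 0.002280 m/day.
Q = K_eq · A · (Δh/L) = 0.002280 × 1100 × (1.18/4.450) = 0.6651 m³/day.

0.665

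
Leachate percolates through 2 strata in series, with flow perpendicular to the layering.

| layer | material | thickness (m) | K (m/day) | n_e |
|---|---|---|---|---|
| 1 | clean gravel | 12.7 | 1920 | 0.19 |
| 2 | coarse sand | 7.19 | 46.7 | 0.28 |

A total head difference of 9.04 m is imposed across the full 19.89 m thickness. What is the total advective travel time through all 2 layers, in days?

With flow normal to the layers, continuity requires the same specific discharge q through every layer.
Σ(b_i/K_i) = 12.7/1920 + 7.19/46.7 = 0.1606 d.
q = Δh / Σ(b_i/K_i) = 9.04 / 0.1606 = 56.30 m/day.
In each layer the seepage velocity is v_i = q/n_i, so the layer transit time is t_i = b_i·n_i / q:
  layer 1 (clean gravel): t_1 = 12.7 × 0.19 / 56.30 = 0.04286 d
  layer 2 (coarse sand): t_2 = 7.19 × 0.28 / 56.30 = 0.03576 d
Total t = Σ t_i = 0.07862 days.

0.0786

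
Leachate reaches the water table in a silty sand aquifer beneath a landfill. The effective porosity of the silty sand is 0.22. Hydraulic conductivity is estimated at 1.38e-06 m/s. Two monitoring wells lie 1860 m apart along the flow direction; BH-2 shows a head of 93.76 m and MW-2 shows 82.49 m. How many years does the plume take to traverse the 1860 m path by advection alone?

Convert K: 1.38e-06 m/s × 86400 = 0.1192 m/day.
Hydraulic gradient i = (93.76 − 82.49) / 1860 = 11.27 / 1860 = 0.006059.
Darcy flux q = K · i = 0.1192 × 0.006059 = 0.0007224 m/day.
Seepage velocity v = q / n_e = 0.0007224 / 0.22 = 0.003284 m/day.
Travel time t = L / v = 1860 / 0.003284 = 5.664e+05 days = 1551 years.

1550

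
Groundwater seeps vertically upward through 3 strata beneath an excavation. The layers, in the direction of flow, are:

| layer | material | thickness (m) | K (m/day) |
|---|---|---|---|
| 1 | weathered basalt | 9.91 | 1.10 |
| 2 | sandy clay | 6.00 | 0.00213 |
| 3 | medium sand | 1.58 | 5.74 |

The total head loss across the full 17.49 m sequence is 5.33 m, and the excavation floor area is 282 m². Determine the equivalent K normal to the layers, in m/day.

0.00619

Flow is perpendicular to layering, so the layers act in series and the equivalent K is the thickness-weighted harmonic mean.
Total thickness L = 9.91 + 6.00 + 1.58 = 17.49 m.
Σ(b_i/K_i) = 9.91/1.10 + 6.00/0.00213 + 1.58/5.74 = 2826 d.
K_eq = L / Σ(b_i/K_i) = 17.49 / 2826 = 0.006189 m/day.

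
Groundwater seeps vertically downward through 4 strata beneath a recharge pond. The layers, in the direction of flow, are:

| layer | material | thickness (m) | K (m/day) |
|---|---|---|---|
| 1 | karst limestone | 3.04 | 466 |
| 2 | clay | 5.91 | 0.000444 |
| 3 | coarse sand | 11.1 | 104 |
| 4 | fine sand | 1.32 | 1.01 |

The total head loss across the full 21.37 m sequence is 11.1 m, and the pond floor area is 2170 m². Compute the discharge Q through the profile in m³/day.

1.81

Flow is perpendicular to layering, so the layers act in series and the equivalent K is the thickness-weighted harmonic mean.
Total thickness L = 3.04 + 5.91 + 11.1 + 1.32 = 21.37 m.
Σ(b_i/K_i) = 3.04/466 + 5.91/0.000444 + 11.1/104 + 1.32/1.01 = 13312 d.
K_eq = L / Σ(b_i/K_i) = 21.37 / 13312 = 0.001605 m/day.
Q = K_eq · A · (Δh/L) = 0.001605 × 2170 × (11.1/21.37) = 1.809 m³/day.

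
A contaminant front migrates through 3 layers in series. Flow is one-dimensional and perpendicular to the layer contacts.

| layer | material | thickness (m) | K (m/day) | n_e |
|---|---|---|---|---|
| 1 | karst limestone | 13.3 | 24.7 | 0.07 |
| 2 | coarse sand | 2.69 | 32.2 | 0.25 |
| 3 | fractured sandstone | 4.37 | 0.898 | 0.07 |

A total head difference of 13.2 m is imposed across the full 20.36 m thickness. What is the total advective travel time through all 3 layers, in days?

With flow normal to the layers, continuity requires the same specific discharge q through every layer.
Σ(b_i/K_i) = 13.3/24.7 + 2.69/32.2 + 4.37/0.898 = 5.488 d.
q = Δh / Σ(b_i/K_i) = 13.2 / 5.488 = 2.405 m/day.
In each layer the seepage velocity is v_i = q/n_i, so the layer transit time is t_i = b_i·n_i / q:
  layer 1 (karst limestone): t_1 = 13.3 × 0.07 / 2.405 = 0.3871 d
  layer 2 (coarse sand): t_2 = 2.69 × 0.25 / 2.405 = 0.2796 d
  layer 3 (fractured sandstone): t_3 = 4.37 × 0.07 / 2.405 = 0.1272 d
Total t = Σ t_i = 0.7939 days.

0.794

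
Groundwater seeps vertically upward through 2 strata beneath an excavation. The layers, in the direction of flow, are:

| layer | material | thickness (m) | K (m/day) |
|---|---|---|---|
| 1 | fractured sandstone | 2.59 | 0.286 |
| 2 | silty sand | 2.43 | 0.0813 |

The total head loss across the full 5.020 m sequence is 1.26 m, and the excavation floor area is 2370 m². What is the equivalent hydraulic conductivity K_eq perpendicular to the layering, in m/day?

Flow is perpendicular to layering, so the layers act in series and the equivalent K is the thickness-weighted harmonic mean.
Total thickness L = 2.59 + 2.43 = 5.020 m.
Σ(b_i/K_i) = 2.59/0.286 + 2.43/0.0813 = 38.95 d.
K_eq = L / Σ(b_i/K_i) = 5.020 / 38.95 = 0.1289 m/day.

0.129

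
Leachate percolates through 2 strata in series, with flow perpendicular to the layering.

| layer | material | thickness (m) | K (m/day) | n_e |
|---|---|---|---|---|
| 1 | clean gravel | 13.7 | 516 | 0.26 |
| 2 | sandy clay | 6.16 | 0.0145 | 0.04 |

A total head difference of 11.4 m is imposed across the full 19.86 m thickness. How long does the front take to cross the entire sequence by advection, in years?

0.389

With flow normal to the layers, continuity requires the same specific discharge q through every layer.
Σ(b_i/K_i) = 13.7/516 + 6.16/0.0145 = 424.9 d.
q = Δh / Σ(b_i/K_i) = 11.4 / 424.9 = 0.02683 m/day.
In each layer the seepage velocity is v_i = q/n_i, so the layer transit time is t_i = b_i·n_i / q:
  layer 1 (clean gravel): t_1 = 13.7 × 0.26 / 0.02683 = 132.7 d
  layer 2 (sandy clay): t_2 = 6.16 × 0.04 / 0.02683 = 9.183 d
Total t = Σ t_i = 141.9 days = 0.3886 years.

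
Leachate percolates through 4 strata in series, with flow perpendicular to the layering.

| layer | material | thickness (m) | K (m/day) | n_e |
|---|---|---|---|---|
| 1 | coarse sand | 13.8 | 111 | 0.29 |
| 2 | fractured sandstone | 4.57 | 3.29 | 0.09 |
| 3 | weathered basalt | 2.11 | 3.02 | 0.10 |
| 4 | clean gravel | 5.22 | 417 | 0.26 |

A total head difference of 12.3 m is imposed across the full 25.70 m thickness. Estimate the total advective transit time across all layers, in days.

With flow normal to the layers, continuity requires the same specific discharge q through every layer.
Σ(b_i/K_i) = 13.8/111 + 4.57/3.29 + 2.11/3.02 + 5.22/417 = 2.225 d.
q = Δh / Σ(b_i/K_i) = 12.3 / 2.225 = 5.529 m/day.
In each layer the seepage velocity is v_i = q/n_i, so the layer transit time is t_i = b_i·n_i / q:
  layer 1 (coarse sand): t_1 = 13.8 × 0.29 / 5.529 = 0.7238 d
  layer 2 (fractured sandstone): t_2 = 4.57 × 0.09 / 5.529 = 0.07439 d
  layer 3 (weathered basalt): t_3 = 2.11 × 0.10 / 5.529 = 0.03816 d
  layer 4 (clean gravel): t_4 = 5.22 × 0.26 / 5.529 = 0.2455 d
Total t = Σ t_i = 1.082 days.

1.08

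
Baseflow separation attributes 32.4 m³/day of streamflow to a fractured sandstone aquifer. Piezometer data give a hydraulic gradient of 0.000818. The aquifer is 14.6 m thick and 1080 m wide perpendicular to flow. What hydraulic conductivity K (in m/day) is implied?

2.51

Cross-sectional area A = 1080 × 14.6 = 15768 m².
Hydraulic gradient i = 0.000818.
From Q = K·A·i, K = Q / (A·i) = 32.4 / (15768 × 0.0008180) = 2.512 m/day.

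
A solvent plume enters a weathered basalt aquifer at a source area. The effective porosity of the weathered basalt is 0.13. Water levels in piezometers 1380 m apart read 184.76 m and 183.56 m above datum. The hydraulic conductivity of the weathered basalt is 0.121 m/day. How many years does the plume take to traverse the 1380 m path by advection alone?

4670

Hydraulic gradient i = (184.76 − 183.56) / 1380 = 1.2 / 1380 = 0.0008696.
Darcy flux q = K · i = 0.1210 × 0.0008696 = 0.0001052 m/day.
Seepage velocity v = q / n_e = 0.0001052 / 0.13 = 0.0008094 m/day.
Travel time t = L / v = 1380 / 0.0008094 = 1.705e+06 days = 4668 years.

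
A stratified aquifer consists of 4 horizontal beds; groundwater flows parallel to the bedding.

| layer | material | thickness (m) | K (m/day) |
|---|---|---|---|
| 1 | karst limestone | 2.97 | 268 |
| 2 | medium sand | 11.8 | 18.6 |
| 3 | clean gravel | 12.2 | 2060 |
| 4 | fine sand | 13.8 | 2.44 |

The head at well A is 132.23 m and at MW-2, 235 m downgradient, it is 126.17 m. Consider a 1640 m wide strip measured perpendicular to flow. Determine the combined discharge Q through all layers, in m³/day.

1.11e+06

Flow is parallel to layering, so each bed carries its own Darcy discharge and the transmissivities add.
Σ(K_i·b_i) = 268×2.97 + 18.6×11.8 + 2060×12.2 + 2.44×13.8 = 26181 m²/day.
Hydraulic gradient i = (132.23 − 126.17) / 235 = 6.06 / 235 = 0.02579.
Q = Σ(K_i·b_i) · W · i = 26181 × 1640 × 0.02579 = 1.107e+06 m³/day.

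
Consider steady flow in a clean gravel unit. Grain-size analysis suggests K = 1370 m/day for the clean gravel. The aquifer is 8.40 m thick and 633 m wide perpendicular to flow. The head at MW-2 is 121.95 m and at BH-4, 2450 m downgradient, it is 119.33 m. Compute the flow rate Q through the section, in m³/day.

Cross-sectional area A = 633 × 8.40 = 5317 m².
Hydraulic gradient i = (121.95 − 119.33) / 2450 = 2.62 / 2450 = 0.001069.
Darcy's law: Q = K · A · i = 1370 × 5317 × 0.001069 = 7790 m³/day.

7790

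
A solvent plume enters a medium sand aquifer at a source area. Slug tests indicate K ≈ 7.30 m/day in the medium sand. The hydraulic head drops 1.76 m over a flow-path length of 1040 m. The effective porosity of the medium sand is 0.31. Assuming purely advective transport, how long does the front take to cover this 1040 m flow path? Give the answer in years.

Hydraulic gradient i = Δh / L = 1.76 / 1040 = 0.001692.
Darcy flux q = K · i = 7.300 × 0.001692 = 0.01235 m/day.
Seepage velocity v = q / n_e = 0.01235 / 0.31 = 0.03985 m/day.
Travel time t = L / v = 1040 / 0.03985 = 26097 days = 71.45 years.

71.5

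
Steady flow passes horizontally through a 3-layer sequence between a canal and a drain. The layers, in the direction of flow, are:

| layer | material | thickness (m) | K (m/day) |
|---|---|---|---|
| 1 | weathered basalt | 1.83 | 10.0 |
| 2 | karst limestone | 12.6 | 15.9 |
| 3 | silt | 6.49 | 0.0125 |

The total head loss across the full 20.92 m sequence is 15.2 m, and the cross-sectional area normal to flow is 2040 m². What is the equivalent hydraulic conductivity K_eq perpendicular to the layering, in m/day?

0.0402

Flow is perpendicular to layering, so the layers act in series and the equivalent K is the thickness-weighted harmonic mean.
Total thickness L = 1.83 + 12.6 + 6.49 = 20.92 m.
Σ(b_i/K_i) = 1.83/10.0 + 12.6/15.9 + 6.49/0.0125 = 520.2 d.
K_eq = L / Σ(b_i/K_i) = 20.92 / 520.2 = 0.04022 m/day.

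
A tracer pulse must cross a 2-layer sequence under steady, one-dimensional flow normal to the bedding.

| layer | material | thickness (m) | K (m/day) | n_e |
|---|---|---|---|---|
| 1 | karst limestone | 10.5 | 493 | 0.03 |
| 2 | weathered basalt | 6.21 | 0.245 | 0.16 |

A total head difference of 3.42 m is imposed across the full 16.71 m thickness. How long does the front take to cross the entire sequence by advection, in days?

With flow normal to the layers, continuity requires the same specific discharge q through every layer.
Σ(b_i/K_i) = 10.5/493 + 6.21/0.245 = 25.37 d.
q = Δh / Σ(b_i/K_i) = 3.42 / 25.37 = 0.1348 m/day.
In each layer the seepage velocity is v_i = q/n_i, so the layer transit time is t_i = b_i·n_i / q:
  layer 1 (karst limestone): t_1 = 10.5 × 0.03 / 0.1348 = 2.337 d
  layer 2 (weathered basalt): t_2 = 6.21 × 0.16 / 0.1348 = 7.370 d
Total t = Σ t_i = 9.707 days.

9.71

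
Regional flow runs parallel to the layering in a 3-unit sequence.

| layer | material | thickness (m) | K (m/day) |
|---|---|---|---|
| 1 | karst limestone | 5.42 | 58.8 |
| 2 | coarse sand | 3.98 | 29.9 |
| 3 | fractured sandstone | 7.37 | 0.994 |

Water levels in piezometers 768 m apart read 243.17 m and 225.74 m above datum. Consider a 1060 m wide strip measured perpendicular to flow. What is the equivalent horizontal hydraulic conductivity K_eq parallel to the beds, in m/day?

26.5

Flow is parallel to layering, so each bed carries its own Darcy discharge and the transmissivities add.
Σ(K_i·b_i) = 58.8×5.42 + 29.9×3.98 + 0.994×7.37 = 445.0 m²/day.
Total thickness b = 16.77 m, so K_eq = Σ(K_i·b_i)/b = 26.54 m/day.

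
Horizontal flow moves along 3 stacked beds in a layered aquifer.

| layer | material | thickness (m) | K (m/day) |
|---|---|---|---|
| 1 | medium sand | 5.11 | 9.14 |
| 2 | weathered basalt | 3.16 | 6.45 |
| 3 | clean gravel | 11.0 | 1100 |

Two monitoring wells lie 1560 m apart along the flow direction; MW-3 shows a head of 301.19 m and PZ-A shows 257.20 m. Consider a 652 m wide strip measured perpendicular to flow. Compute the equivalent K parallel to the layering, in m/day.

631

Flow is parallel to layering, so each bed carries its own Darcy discharge and the transmissivities add.
Σ(K_i·b_i) = 9.14×5.11 + 6.45×3.16 + 1100×11.0 = 12167 m²/day.
Total thickness b = 19.27 m, so K_eq = Σ(K_i·b_i)/b = 631.4 m/day.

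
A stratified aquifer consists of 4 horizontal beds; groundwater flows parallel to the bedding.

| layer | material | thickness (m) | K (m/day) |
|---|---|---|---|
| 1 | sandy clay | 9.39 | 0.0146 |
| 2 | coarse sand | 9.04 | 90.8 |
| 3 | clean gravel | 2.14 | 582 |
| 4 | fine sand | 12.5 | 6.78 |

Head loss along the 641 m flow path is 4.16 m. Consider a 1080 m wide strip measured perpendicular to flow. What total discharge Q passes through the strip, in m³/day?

15100

Flow is parallel to layering, so each bed carries its own Darcy discharge and the transmissivities add.
Σ(K_i·b_i) = 0.0146×9.39 + 90.8×9.04 + 582×2.14 + 6.78×12.5 = 2151 m²/day.
Hydraulic gradient i = Δh / L = 4.16 / 641 = 0.006490.
Q = Σ(K_i·b_i) · W · i = 2151 × 1080 × 0.006490 = 15078 m³/day.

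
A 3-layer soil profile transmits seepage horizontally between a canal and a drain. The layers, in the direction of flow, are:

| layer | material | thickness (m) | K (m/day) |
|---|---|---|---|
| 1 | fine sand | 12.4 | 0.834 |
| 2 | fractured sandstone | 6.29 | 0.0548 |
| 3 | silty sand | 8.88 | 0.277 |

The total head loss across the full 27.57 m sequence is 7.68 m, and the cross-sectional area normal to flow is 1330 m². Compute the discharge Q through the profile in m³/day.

Flow is perpendicular to layering, so the layers act in series and the equivalent K is the thickness-weighted harmonic mean.
Total thickness L = 12.4 + 6.29 + 8.88 = 27.57 m.
Σ(b_i/K_i) = 12.4/0.834 + 6.29/0.0548 + 8.88/0.277 = 161.7 d.
K_eq = L / Σ(b_i/K_i) = 27.57 / 161.7 = 0.1705 m/day.
Q = K_eq · A · (Δh/L) = 0.1705 × 1330 × (7.68/27.57) = 63.17 m³/day.

63.2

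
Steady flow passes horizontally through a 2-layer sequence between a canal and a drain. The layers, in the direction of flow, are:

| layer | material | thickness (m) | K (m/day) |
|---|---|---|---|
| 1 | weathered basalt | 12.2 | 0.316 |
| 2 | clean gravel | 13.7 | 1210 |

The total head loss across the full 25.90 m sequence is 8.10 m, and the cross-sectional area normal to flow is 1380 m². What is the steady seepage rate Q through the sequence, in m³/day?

Flow is perpendicular to layering, so the layers act in series and the equivalent K is the thickness-weighted harmonic mean.
Total thickness L = 12.2 + 13.7 = 25.90 m.
Σ(b_i/K_i) = 12.2/0.316 + 13.7/1210 = 38.62 d.
K_eq = L / Σ(b_i/K_i) = 25.90 / 38.62 = 0.6707 m/day.
Q = K_eq · A · (Δh/L) = 0.6707 × 1380 × (8.10/25.90) = 289.4 m³/day.

289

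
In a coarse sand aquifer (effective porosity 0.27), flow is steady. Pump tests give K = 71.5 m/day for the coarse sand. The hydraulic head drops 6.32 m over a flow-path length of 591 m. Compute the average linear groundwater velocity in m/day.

2.83

Hydraulic gradient i = Δh / L = 6.32 / 591 = 0.01069.
Darcy flux q = K · i = 71.50 × 0.01069 = 0.7646 m/day.
Seepage velocity v = q / n_e = 0.7646 / 0.27 = 2.832 m/day.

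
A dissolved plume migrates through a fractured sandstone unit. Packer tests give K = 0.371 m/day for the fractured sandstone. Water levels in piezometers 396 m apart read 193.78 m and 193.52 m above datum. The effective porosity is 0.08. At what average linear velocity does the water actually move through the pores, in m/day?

0.00304

Hydraulic gradient i = (193.78 − 193.52) / 396 = 0.26 / 396 = 0.0006566.
Darcy flux q = K · i = 0.3710 × 0.0006566 = 0.0002436 m/day.
Seepage velocity v = q / n_e = 0.0002436 / 0.08 = 0.003045 m/day.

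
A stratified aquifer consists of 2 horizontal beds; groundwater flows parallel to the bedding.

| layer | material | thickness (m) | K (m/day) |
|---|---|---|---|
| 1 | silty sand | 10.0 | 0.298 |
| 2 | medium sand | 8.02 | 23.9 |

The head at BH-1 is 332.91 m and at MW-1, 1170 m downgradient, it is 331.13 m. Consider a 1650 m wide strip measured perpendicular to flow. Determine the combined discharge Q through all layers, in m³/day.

489

Flow is parallel to layering, so each bed carries its own Darcy discharge and the transmissivities add.
Σ(K_i·b_i) = 0.298×10.0 + 23.9×8.02 = 194.7 m²/day.
Hydraulic gradient i = (332.91 − 331.13) / 1170 = 1.78 / 1170 = 0.001521.
Q = Σ(K_i·b_i) · W · i = 194.7 × 1650 × 0.001521 = 488.6 m³/day.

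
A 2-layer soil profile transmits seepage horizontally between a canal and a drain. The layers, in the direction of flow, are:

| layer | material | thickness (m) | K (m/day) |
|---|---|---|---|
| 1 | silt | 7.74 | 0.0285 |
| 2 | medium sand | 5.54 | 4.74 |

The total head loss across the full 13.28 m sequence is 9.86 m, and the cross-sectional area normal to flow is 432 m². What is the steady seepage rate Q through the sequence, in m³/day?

15.6

Flow is perpendicular to layering, so the layers act in series and the equivalent K is the thickness-weighted harmonic mean.
Total thickness L = 7.74 + 5.54 = 13.28 m.
Σ(b_i/K_i) = 7.74/0.0285 + 5.54/4.74 = 272.7 d.
K_eq = L / Σ(b_i/K_i) = 13.28 / 272.7 = 0.04869 m/day.
Q = K_eq · A · (Δh/L) = 0.04869 × 432 × (9.86/13.28) = 15.62 m³/day.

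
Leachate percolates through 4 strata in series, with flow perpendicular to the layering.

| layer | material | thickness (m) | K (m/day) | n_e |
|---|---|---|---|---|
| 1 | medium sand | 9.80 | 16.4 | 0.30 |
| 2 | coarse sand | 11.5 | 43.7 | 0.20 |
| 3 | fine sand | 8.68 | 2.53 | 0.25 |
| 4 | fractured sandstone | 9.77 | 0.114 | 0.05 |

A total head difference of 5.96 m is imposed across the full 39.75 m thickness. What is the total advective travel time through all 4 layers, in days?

119

With flow normal to the layers, continuity requires the same specific discharge q through every layer.
Σ(b_i/K_i) = 9.80/16.4 + 11.5/43.7 + 8.68/2.53 + 9.77/0.114 = 89.99 d.
q = Δh / Σ(b_i/K_i) = 5.96 / 89.99 = 0.06623 m/day.
In each layer the seepage velocity is v_i = q/n_i, so the layer transit time is t_i = b_i·n_i / q:
  layer 1 (medium sand): t_1 = 9.80 × 0.30 / 0.06623 = 44.39 d
  layer 2 (coarse sand): t_2 = 11.5 × 0.20 / 0.06623 = 34.73 d
  layer 3 (fine sand): t_3 = 8.68 × 0.25 / 0.06623 = 32.77 d
  layer 4 (fractured sandstone): t_4 = 9.77 × 0.05 / 0.06623 = 7.376 d
Total t = Σ t_i = 119.3 days.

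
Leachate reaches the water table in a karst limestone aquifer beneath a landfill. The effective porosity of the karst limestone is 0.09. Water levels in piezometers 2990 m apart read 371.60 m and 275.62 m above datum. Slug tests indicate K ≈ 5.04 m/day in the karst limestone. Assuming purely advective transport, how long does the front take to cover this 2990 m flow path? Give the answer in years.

4.55

Hydraulic gradient i = (371.60 − 275.62) / 2990 = 95.98 / 2990 = 0.03210.
Darcy flux q = K · i = 5.040 × 0.03210 = 0.1618 m/day.
Seepage velocity v = q / n_e = 0.1618 / 0.09 = 1.798 m/day.
Travel time t = L / v = 2990 / 1.798 = 1663 days = 4.554 years.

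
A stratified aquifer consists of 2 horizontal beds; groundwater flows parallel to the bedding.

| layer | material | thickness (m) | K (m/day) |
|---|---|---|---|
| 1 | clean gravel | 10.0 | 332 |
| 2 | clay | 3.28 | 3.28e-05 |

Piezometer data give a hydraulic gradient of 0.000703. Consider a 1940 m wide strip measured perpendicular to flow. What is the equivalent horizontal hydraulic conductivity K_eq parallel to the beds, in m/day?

Flow is parallel to layering, so each bed carries its own Darcy discharge and the transmissivities add.
Σ(K_i·b_i) = 332×10.0 + 3.28e-05×3.28 = 3320 m²/day.
Total thickness b = 13.28 m, so K_eq = Σ(K_i·b_i)/b = 250.0 m/day.

250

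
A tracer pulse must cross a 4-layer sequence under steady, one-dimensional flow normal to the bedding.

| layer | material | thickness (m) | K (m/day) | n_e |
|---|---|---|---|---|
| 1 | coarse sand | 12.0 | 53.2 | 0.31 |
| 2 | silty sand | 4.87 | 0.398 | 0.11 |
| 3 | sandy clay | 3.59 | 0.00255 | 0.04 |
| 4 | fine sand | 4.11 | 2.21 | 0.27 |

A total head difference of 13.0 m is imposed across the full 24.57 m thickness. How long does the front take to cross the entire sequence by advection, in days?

With flow normal to the layers, continuity requires the same specific discharge q through every layer.
Σ(b_i/K_i) = 12.0/53.2 + 4.87/0.398 + 3.59/0.00255 + 4.11/2.21 = 1422 d.
q = Δh / Σ(b_i/K_i) = 13.0 / 1422 = 0.009141 m/day.
In each layer the seepage velocity is v_i = q/n_i, so the layer transit time is t_i = b_i·n_i / q:
  layer 1 (coarse sand): t_1 = 12.0 × 0.31 / 0.009141 = 407.0 d
  layer 2 (silty sand): t_2 = 4.87 × 0.11 / 0.009141 = 58.60 d
  layer 3 (sandy clay): t_3 = 3.59 × 0.04 / 0.009141 = 15.71 d
  layer 4 (fine sand): t_4 = 4.11 × 0.27 / 0.009141 = 121.4 d
Total t = Σ t_i = 602.7 days.

603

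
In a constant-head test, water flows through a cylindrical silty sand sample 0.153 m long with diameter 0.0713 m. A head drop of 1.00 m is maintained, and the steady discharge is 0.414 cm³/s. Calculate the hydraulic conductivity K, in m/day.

1.37

Cross-sectional area A = π·(d/2)² = π × (0.0713/2)² = 0.003993 m².
Convert discharge: 0.414 cm³/s = 4.140e-07 m³/s.
Darcy's law rearranged: K = Q·L / (A·Δh) = 4.140e-07 × 0.153 / (0.003993 × 1.00) = 1.586e-05 m/s = 1.371 m/day.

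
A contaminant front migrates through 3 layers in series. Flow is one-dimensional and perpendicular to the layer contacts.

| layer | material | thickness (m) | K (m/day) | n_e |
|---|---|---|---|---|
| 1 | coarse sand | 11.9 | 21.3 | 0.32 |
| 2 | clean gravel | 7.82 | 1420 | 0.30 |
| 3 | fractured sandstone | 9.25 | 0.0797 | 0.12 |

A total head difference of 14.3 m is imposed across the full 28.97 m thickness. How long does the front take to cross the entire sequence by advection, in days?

59.2

With flow normal to the layers, continuity requires the same specific discharge q through every layer.
Σ(b_i/K_i) = 11.9/21.3 + 7.82/1420 + 9.25/0.0797 = 116.6 d.
q = Δh / Σ(b_i/K_i) = 14.3 / 116.6 = 0.1226 m/day.
In each layer the seepage velocity is v_i = q/n_i, so the layer transit time is t_i = b_i·n_i / q:
  layer 1 (coarse sand): t_1 = 11.9 × 0.32 / 0.1226 = 31.06 d
  layer 2 (clean gravel): t_2 = 7.82 × 0.30 / 0.1226 = 19.13 d
  layer 3 (fractured sandstone): t_3 = 9.25 × 0.12 / 0.1226 = 9.053 d
Total t = Σ t_i = 59.24 days.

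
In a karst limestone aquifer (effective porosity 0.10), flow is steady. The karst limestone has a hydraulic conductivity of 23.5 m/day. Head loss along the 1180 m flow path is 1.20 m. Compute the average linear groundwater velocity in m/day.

Hydraulic gradient i = Δh / L = 1.20 / 1180 = 0.001017.
Darcy flux q = K · i = 23.50 × 0.001017 = 0.02390 m/day.
Seepage velocity v = q / n_e = 0.02390 / 0.10 = 0.2390 m/day.

0.239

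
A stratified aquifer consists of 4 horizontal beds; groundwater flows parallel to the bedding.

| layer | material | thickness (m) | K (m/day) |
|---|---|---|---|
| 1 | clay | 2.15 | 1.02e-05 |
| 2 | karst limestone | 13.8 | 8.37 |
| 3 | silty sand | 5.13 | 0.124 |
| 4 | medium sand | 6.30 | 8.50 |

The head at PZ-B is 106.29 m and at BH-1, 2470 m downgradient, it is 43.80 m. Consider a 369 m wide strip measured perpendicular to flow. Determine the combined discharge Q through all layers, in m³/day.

Flow is parallel to layering, so each bed carries its own Darcy discharge and the transmissivities add.
Σ(K_i·b_i) = 1.02e-05×2.15 + 8.37×13.8 + 0.124×5.13 + 8.50×6.30 = 169.7 m²/day.
Hydraulic gradient i = (106.29 − 43.80) / 2470 = 62.49 / 2470 = 0.02530.
Q = Σ(K_i·b_i) · W · i = 169.7 × 369 × 0.02530 = 1584 m³/day.

1580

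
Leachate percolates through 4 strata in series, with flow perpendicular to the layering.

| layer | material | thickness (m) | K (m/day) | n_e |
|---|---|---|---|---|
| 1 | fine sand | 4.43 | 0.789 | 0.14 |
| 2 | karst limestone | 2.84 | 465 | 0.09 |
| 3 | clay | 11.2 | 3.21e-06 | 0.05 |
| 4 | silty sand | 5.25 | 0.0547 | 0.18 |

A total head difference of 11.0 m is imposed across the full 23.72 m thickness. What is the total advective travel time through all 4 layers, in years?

2070

With flow normal to the layers, continuity requires the same specific discharge q through every layer.
Σ(b_i/K_i) = 4.43/0.789 + 2.84/465 + 11.2/3.21e-06 + 5.25/0.0547 = 3.489e+06 d.
q = Δh / Σ(b_i/K_i) = 11.0 / 3.489e+06 = 3.153e-06 m/day.
In each layer the seepage velocity is v_i = q/n_i, so the layer transit time is t_i = b_i·n_i / q:
  layer 1 (fine sand): t_1 = 4.43 × 0.14 / 3.153e-06 = 1.967e+05 d
  layer 2 (karst limestone): t_2 = 2.84 × 0.09 / 3.153e-06 = 81076 d
  layer 3 (clay): t_3 = 11.2 × 0.05 / 3.153e-06 = 1.776e+05 d
  layer 4 (silty sand): t_4 = 5.25 × 0.18 / 3.153e-06 = 2.998e+05 d
Total t = Σ t_i = 7.552e+05 days = 2068 years.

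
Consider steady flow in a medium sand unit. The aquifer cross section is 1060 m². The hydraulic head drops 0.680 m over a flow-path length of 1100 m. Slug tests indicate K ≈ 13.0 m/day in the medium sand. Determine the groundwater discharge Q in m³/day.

8.52

Hydraulic gradient i = Δh / L = 0.680 / 1100 = 0.0006182.
Darcy's law: Q = K · A · i = 13.00 × 1060 × 0.0006182 = 8.519 m³/day.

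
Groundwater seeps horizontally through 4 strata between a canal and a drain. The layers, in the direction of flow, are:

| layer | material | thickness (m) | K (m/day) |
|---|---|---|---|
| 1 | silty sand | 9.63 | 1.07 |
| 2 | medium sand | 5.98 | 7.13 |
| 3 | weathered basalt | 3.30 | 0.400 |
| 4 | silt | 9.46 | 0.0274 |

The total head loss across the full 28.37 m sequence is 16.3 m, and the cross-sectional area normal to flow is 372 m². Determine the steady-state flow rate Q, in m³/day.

16.7

Flow is perpendicular to layering, so the layers act in series and the equivalent K is the thickness-weighted harmonic mean.
Total thickness L = 9.63 + 5.98 + 3.30 + 9.46 = 28.37 m.
Σ(b_i/K_i) = 9.63/1.07 + 5.98/7.13 + 3.30/0.400 + 9.46/0.0274 = 363.3 d.
K_eq = L / Σ(b_i/K_i) = 28.37 / 363.3 = 0.07808 m/day.
Q = K_eq · A · (Δh/L) = 0.07808 × 372 × (16.3/28.37) = 16.69 m³/day.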